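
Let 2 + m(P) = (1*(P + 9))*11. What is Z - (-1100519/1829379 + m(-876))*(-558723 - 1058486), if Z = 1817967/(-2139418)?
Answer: -60380363229176069794093/3913806361422 ≈ -1.5428e+10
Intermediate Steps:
m(P) = 97 + 11*P (m(P) = -2 + (1*(P + 9))*11 = -2 + (1*(9 + P))*11 = -2 + (9 + P)*11 = -2 + (99 + 11*P) = 97 + 11*P)
Z = -1817967/2139418 (Z = 1817967*(-1/2139418) = -1817967/2139418 ≈ -0.84975)
Z - (-1100519/1829379 + m(-876))*(-558723 - 1058486) = -1817967/2139418 - (-1100519/1829379 + (97 + 11*(-876)))*(-558723 - 1058486) = -1817967/2139418 - (-1100519*1/1829379 + (97 - 9636))*(-1617209) = -1817967/2139418 - (-1100519/1829379 - 9539)*(-1617209) = -1817967/2139418 - (-17451546800)*(-1617209)/1829379 = -1817967/2139418 - 1*28222798548881200/1829379 = -1817967/2139418 - 28222798548881200/1829379 = -60380363229176069794093/3913806361422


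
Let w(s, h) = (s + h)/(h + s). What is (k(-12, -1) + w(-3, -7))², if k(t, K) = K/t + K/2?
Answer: 49/144 ≈ 0.34028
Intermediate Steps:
w(s, h) = 1 (w(s, h) = (h + s)/(h + s) = 1)
k(t, K) = K/2 + K/t (k(t, K) = K/t + K*(½) = K/t + K/2 = K/2 + K/t)
(k(-12, -1) + w(-3, -7))² = (((½)*(-1) - 1/(-12)) + 1)² = ((-½ - 1*(-1/12)) + 1)² = ((-½ + 1/12) + 1)² = (-5/12 + 1)² = (7/12)² = 49/144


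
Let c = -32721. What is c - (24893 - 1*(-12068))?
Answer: -69682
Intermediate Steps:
c - (24893 - 1*(-12068)) = -32721 - (24893 - 1*(-12068)) = -32721 - (24893 + 12068) = -32721 - 1*36961 = -32721 - 36961 = -69682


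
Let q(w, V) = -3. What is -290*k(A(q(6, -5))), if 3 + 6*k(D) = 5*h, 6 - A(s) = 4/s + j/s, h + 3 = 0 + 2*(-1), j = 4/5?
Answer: 4060/3 ≈ 1353.3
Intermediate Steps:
j = ⅘ (j = 4*(⅕) = ⅘ ≈ 0.80000)
h = -5 (h = -3 + (0 + 2*(-1)) = -3 + (0 - 2) = -3 - 2 = -5)
A(s) = 6 - 24/(5*s) (A(s) = 6 - (4/s + 4/(5*s)) = 6 - 24/(5*s))
k(D) = -14/3 (k(D) = -½ + (5*(-5))/6 = -½ + (⅙)*(-25) = -½ - 25/6 = -14/3)
-290*k(A(q(6, -5))) = -290*(-14/3) = 4060/3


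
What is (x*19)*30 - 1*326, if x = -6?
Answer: -3746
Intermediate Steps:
(x*19)*30 - 1*326 = -6*19*30 - 1*326 = -114*30 - 326 = -3420 - 326 = -3746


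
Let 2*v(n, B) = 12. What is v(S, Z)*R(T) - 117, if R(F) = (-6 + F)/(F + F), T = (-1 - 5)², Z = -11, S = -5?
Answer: -229/2 ≈ -114.50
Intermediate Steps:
v(n, B) = 6 (v(n, B) = (½)*12 = 6)
T = 36 (T = (-6)² = 36)
R(F) = (-6 + F)/(2*F) (R(F) = (-6 + F)/((2*F)) = (-6 + F)*(1/(2*F)) = (-6 + F)/(2*F))
v(S, Z)*R(T) - 117 = 6*((½)*(-6 + 36)/36) - 117 = 6*((½)*(1/36)*30) - 117 = 6*(5/12) - 117 = 5/2 - 117 = -229/2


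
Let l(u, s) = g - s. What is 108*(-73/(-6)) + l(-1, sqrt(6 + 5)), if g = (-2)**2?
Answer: 1318 - sqrt(11) ≈ 1314.7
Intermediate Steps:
g = 4
l(u, s) = 4 - s
108*(-73/(-6)) + l(-1, sqrt(6 + 5)) = 108*(-73/(-6)) + (4 - sqrt(6 + 5)) = 108*(-73*(-1/6)) + (4 - sqrt(11)) = 108*(73/6) + (4 - sqrt(11)) = 1314 + (4 - sqrt(11)) = 1318 - sqrt(11)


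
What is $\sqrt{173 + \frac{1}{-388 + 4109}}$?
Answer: $\frac{3 \sqrt{71526}}{61} \approx 13.153$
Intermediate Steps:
$\sqrt{173 + \frac{1}{-388 + 4109}} = \sqrt{173 + \frac{1}{3721}} = \sqrt{\frac{643734}{3721}} = \frac{3 \sqrt{71526}}{61}$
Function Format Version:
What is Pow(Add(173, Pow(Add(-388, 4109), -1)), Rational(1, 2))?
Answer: Mul(Rational(3, 61), Pow(71526, Rational(1, 2))) ≈ 13.153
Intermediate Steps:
Pow(Add(173, Pow(Add(-388, 4109), -1)), Rational(1, 2)) = Pow(Add(173, Pow(3721, -1)), Rational(1, 2)) = Pow(Add(173, Rational(1, 3721)), Rational(1, 2)) = Pow(Rational(643734, 3721), Rational(1, 2)) = Mul(Rational(3, 61), Pow(71526, Rational(1, 2)))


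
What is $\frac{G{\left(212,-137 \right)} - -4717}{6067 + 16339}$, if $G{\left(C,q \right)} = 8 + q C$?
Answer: $- \frac{24319}{22406} \approx -1.0854$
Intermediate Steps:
$G{\left(C,q \right)} = 8 + C q$
$\frac{G{\left(212,-137 \right)} - -4717}{6067 + 16339} = \frac{\left(8 + 212 \left(-137\right)\right) - -4717}{6067 + 16339} = \frac{\left(8 - 29044\right) + \left(-1318 + 6035\right)}{22406} = \left(-29036 + 4717\right) \frac{1}{22406} = \left(-24319\right) \frac{1}{22406} = - \frac{24319}{22406}$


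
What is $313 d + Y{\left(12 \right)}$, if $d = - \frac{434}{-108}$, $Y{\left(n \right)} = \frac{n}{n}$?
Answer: $\frac{67975}{54} \approx 1258.8$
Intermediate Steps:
$Y{\left(n \right)} = 1$
$d = \frac{217}{54}$ ($d = \left(-434\right) \left(- \frac{1}{108}\right) = \frac{217}{54} \approx 4.0185$)
$313 d + Y{\left(12 \right)} = 313 \cdot \frac{217}{54} + 1 = \frac{67921}{54} + 1 = \frac{67975}{54}$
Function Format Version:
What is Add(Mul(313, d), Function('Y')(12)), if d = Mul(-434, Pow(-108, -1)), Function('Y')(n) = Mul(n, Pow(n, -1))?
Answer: Rational(67975, 54) ≈ 1258.8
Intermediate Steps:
Function('Y')(n) = 1
d = Rational(217, 54) (d = Mul(-434, Rational(-1, 108)) = Rational(217, 54) ≈ 4.0185)
Add(Mul(313, d), Function('Y')(12)) = Add(Mul(313, Rational(217, 54)), 1) = Add(Rational(67921, 54), 1) = Rational(67975, 54)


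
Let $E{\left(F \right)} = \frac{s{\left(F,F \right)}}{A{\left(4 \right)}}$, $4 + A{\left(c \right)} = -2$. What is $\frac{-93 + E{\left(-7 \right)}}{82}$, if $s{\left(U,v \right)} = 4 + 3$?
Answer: $- \frac{565}{492} \approx -1.1484$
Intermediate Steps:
$A{\left(c \right)} = -6$ ($A{\left(c \right)} = -4 - 2 = -6$)
$s{\left(U,v \right)} = 7$
$E{\left(F \right)} = - \frac{7}{6}$ ($E{\left(F \right)} = \frac{7}{-6} = 7 \left(- \frac{1}{6}\right) = - \frac{7}{6}$)
$\frac{-93 + E{\left(-7 \right)}}{82} = \frac{-93 - \frac{7}{6}}{82} = \left(- \frac{565}{6}\right) \frac{1}{82} = - \frac{565}{492}$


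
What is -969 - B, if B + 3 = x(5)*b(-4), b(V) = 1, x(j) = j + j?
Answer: -976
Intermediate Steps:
x(j) = 2*j
B = 7 (B = -3 + (2*5)*1 = -3 + 10*1 = -3 + 10 = 7)
-969 - B = -969 - 1*7 = -969 - 7 = -976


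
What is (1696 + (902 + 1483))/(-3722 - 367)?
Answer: -4081/4089 ≈ -0.99804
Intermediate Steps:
(1696 + (902 + 1483))/(-3722 - 367) = (1696 + 2385)/(-4089) = 4081*(-1/4089) = -4081/4089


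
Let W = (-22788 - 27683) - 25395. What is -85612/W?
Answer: 42806/37933 ≈ 1.1285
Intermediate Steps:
W = -75866 (W = -50471 - 25395 = -75866)
-85612/W = -85612/(-75866) = -85612*(-1/75866) = 42806/37933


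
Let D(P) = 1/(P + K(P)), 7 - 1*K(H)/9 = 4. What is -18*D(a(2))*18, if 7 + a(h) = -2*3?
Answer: -162/7 ≈ -23.143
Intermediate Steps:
a(h) = -13 (a(h) = -7 - 2*3 = -7 - 6 = -13)
K(H) = 27 (K(H) = 63 - 9*4 = 63 - 36 = 27)
D(P) = 1/(27 + P) (D(P) = 1/(P + 27) = 1/(27 + P))
-18*D(a(2))*18 = -18/(27 - 13)*18 = -18/14*18 = -18*1/14*18 = -9/7*18 = -162/7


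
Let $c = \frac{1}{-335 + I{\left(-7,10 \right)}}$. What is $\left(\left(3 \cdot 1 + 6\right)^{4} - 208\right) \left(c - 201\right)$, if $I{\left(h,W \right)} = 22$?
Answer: $- \frac{399692642}{313} \approx -1.277 \cdot 10^{6}$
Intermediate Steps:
$c = - \frac{1}{313}$ ($c = \frac{1}{-335 + 22} = \frac{1}{-313} = - \frac{1}{313} \approx -0.0031949$)
$\left(\left(3 \cdot 1 + 6\right)^{4} - 208\right) \left(c - 201\right) = \left(\left(3 \cdot 1 + 6\right)^{4} - 208\right) \left(- \frac{1}{313} - 201\right) = \left(\left(3 + 6\right)^{4} - 208\right) \left(- \frac{62914}{313}\right) = \left(9^{4} - 208\right) \left(- \frac{62914}{313}\right) = \left(6561 - 208\right) \left(- \frac{62914}{313}\right) = 6353 \left(- \frac{62914}{313}\right) = - \frac{399692642}{313}$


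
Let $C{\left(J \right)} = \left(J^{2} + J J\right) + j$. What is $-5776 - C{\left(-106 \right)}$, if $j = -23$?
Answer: $-28225$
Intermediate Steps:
$C{\left(J \right)} = -23 + 2 J^{2}$ ($C{\left(J \right)} = \left(J^{2} + J J\right) - 23 = \left(J^{2} + J^{2}\right) - 23 = 2 J^{2} - 23 = -23 + 2 J^{2}$)
$-5776 - C{\left(-106 \right)} = -5776 - \left(-23 + 2 \left(-106\right)^{2}\right) = -5776 - \left(-23 + 2 \cdot 11236\right) = -5776 - \left(-23 + 22472\right) = -5776 - 22449 = -28225$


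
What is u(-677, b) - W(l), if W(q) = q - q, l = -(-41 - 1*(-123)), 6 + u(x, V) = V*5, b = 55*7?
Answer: 1919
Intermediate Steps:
b = 385
u(x, V) = -6 + 5*V (u(x, V) = -6 + V*5 = -6 + 5*V)
l = -82 (l = -(-41 + 123) = -1*82 = -82)
W(q) = 0
u(-677, b) - W(l) = (-6 + 5*385) - 1*0 = (-6 + 1925) + 0 = 1919 + 0 = 1919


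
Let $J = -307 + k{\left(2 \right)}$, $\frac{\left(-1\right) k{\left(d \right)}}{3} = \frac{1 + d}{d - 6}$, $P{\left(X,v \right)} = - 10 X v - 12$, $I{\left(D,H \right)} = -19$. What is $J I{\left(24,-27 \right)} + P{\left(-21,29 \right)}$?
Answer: $\frac{47473}{4} \approx 11868.0$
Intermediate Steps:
$P{\left(X,v \right)} = -12 - 10 X v$ ($P{\left(X,v \right)} = - 10 X v - 12 = -12 - 10 X v$)
$k{\left(d \right)} = - \frac{3 \left(1 + d\right)}{-6 + d}$ ($k{\left(d \right)} = - 3 \frac{1 + d}{d - 6} = - 3 \frac{1 + d}{-6 + d} = - \frac{3 \left(1 + d\right)}{-6 + d}$)
$J = - \frac{1219}{4}$ ($J = -307 + \frac{3 \left(-1 - 2\right)}{-6 + 2} = -307 + \frac{3 \left(-1 - 2\right)}{-4} = -307 + 3 \left(- \frac{1}{4}\right) \left(-3\right) = -307 + \frac{9}{4} = - \frac{1219}{4} \approx -304.75$)
$J I{\left(24,-27 \right)} + P{\left(-21,29 \right)} = \left(- \frac{1219}{4}\right) \left(-19\right) - \left(12 - 6090\right) = \frac{23161}{4} + \left(-12 + 6090\right) = \frac{23161}{4} + 6078 = \frac{47473}{4}$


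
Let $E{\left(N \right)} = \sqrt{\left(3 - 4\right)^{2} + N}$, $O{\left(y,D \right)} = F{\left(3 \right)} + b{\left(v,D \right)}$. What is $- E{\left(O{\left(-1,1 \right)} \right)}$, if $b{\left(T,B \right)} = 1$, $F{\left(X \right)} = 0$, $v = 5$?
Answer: $- \sqrt{2} \approx -1.4142$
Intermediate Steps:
$O{\left(y,D \right)} = 1$ ($O{\left(y,D \right)} = 0 + 1 = 1$)
$E{\left(N \right)} = \sqrt{1 + N}$ ($E{\left(N \right)} = \sqrt{\left(-1\right)^{2} + N} = \sqrt{1 + N}$)
$- E{\left(O{\left(-1,1 \right)} \right)} = - \sqrt{1 + 1} = - \sqrt{2}$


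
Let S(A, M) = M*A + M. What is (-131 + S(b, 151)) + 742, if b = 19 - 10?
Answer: 2121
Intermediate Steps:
b = 9
S(A, M) = M + A*M (S(A, M) = A*M + M = M + A*M)
(-131 + S(b, 151)) + 742 = (-131 + 151*(1 + 9)) + 742 = (-131 + 151*10) + 742 = (-131 + 1510) + 742 = 1379 + 742 = 2121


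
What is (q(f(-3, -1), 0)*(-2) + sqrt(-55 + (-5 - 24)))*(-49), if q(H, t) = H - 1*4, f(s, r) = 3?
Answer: -98 - 98*I*sqrt(21) ≈ -98.0 - 449.09*I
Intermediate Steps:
q(H, t) = -4 + H (q(H, t) = H - 4 = -4 + H)
(q(f(-3, -1), 0)*(-2) + sqrt(-55 + (-5 - 24)))*(-49) = ((-4 + 3)*(-2) + sqrt(-55 + (-5 - 24)))*(-49) = (-1*(-2) + sqrt(-55 - 29))*(-49) = (2 + sqrt(-84))*(-49) = (2 + 2*I*sqrt(21))*(-49) = -98 - 98*I*sqrt(21)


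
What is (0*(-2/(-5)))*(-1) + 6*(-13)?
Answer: -78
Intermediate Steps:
(0*(-2/(-5)))*(-1) + 6*(-13) = (0*(-2*(-⅕)))*(-1) - 78 = (0*(⅖))*(-1) - 78 = 0*(-1) - 78 = 0 - 78 = -78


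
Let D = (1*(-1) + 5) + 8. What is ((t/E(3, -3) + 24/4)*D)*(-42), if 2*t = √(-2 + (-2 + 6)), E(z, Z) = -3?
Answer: -3024 + 84*√2 ≈ -2905.2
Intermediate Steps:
t = √2/2 (t = √(-2 + (-2 + 6))/2 = √(-2 + 4)/2 = √2/2 ≈ 0.70711)
D = 12 (D = (-1 + 5) + 8 = 4 + 8 = 12)
((t/E(3, -3) + 24/4)*D)*(-42) = (((√2/2)/(-3) + 24/4)*12)*(-42) = (((√2/2)*(-⅓) + 24*(¼))*12)*(-42) = ((-√2/6 + 6)*12)*(-42) = ((6 - √2/6)*12)*(-42) = (72 - 2*√2)*(-42) = -3024 + 84*√2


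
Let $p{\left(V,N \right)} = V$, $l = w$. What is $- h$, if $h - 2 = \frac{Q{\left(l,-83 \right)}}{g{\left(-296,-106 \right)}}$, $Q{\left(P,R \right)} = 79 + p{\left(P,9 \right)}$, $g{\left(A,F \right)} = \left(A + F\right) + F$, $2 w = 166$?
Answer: $- \frac{427}{254} \approx -1.6811$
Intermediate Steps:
$w = 83$ ($w = \frac{1}{2} \cdot 166 = 83$)
$g{\left(A,F \right)} = A + 2 F$
$l = 83$
$Q{\left(P,R \right)} = 79 + P$
$h = \frac{427}{254}$ ($h = 2 + \frac{79 + 83}{-296 + 2 \left(-106\right)} = 2 + \frac{162}{-296 - 212} = 2 + \frac{162}{-508} = 2 + 162 \left(- \frac{1}{508}\right) = 2 - \frac{81}{254} = \frac{427}{254} \approx 1.6811$)
$- h = \left(-1\right) \frac{427}{254} = - \frac{427}{254}$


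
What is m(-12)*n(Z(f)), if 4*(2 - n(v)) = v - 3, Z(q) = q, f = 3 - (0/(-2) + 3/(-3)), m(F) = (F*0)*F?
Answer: 0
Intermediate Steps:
m(F) = 0 (m(F) = 0*F = 0)
f = 4 (f = 3 - (0*(-½) + 3*(-⅓)) = 3 - (0 - 1) = 3 - 1*(-1) = 3 + 1 = 4)
n(v) = 11/4 - v/4 (n(v) = 2 - (v - 3)/4 = 2 - (-3 + v)/4 = 2 + (¾ - v/4) = 11/4 - v/4)
m(-12)*n(Z(f)) = 0*(11/4 - ¼*4) = 0*(11/4 - 1) = 0*(7/4) = 0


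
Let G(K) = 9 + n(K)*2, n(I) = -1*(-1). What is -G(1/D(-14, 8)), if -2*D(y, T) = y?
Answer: -11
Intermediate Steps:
n(I) = 1
D(y, T) = -y/2
G(K) = 11 (G(K) = 9 + 1*2 = 9 + 2 = 11)
-G(1/D(-14, 8)) = -1*11 = -11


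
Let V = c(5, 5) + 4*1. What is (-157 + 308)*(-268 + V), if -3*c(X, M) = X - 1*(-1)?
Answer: -40166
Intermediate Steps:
c(X, M) = -1/3 - X/3 (c(X, M) = -(X - 1*(-1))/3 = -(X + 1)/3 = -(1 + X)/3 = -1/3 - X/3)
V = 2 (V = (-1/3 - 1/3*5) + 4*1 = (-1/3 - 5/3) + 4 = -2 + 4 = 2)
(-157 + 308)*(-268 + V) = (-157 + 308)*(-268 + 2) = 151*(-266) = -40166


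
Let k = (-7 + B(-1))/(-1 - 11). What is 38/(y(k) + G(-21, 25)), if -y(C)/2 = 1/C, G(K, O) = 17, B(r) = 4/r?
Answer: 418/163 ≈ 2.5644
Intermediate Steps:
k = 11/12 (k = (-7 + 4/(-1))/(-1 - 11) = (-7 + 4*(-1))/(-12) = (-7 - 4)*(-1/12) = -11*(-1/12) = 11/12 ≈ 0.91667)
y(C) = -2/C
38/(y(k) + G(-21, 25)) = 38/(-2/11/12 + 17) = 38/(-2*12/11 + 17) = 38/(-24/11 + 17) = 38/(163/11) = (11/163)*38 = 418/163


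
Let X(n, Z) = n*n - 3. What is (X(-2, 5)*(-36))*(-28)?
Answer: 1008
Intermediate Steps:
X(n, Z) = -3 + n**2 (X(n, Z) = n**2 - 3 = -3 + n**2)
(X(-2, 5)*(-36))*(-28) = ((-3 + (-2)**2)*(-36))*(-28) = ((-3 + 4)*(-36))*(-28) = (1*(-36))*(-28) = -36*(-28) = 1008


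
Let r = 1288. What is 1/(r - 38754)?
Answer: -1/37466 ≈ -2.6691e-5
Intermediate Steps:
1/(r - 38754) = 1/(1288 - 38754) = 1/(-37466) = -1/37466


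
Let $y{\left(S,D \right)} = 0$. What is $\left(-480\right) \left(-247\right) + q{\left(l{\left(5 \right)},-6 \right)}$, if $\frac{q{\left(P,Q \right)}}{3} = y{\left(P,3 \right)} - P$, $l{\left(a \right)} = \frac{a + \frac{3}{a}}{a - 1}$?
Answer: $\frac{592779}{5} \approx 1.1856 \cdot 10^{5}$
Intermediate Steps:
$l{\left(a \right)} = \frac{a + \frac{3}{a}}{-1 + a}$
$q{\left(P,Q \right)} = - 3 P$ ($q{\left(P,Q \right)} = 3 \left(0 - P\right) = 3 \left(- P\right) = - 3 P$)
$\left(-480\right) \left(-247\right) + q{\left(l{\left(5 \right)},-6 \right)} = \left(-480\right) \left(-247\right) - 3 \frac{3 + 5^{2}}{5 \left(-1 + 5\right)} = 118560 - 3 \frac{3 + 25}{5 \cdot 4} = 118560 - 3 \cdot \frac{1}{5} \cdot \frac{1}{4} \cdot 28 = 118560 - \frac{21}{5} = \frac{592779}{5}$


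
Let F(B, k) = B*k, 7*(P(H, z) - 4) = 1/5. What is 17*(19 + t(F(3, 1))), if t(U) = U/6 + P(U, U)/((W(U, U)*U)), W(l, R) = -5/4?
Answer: 109633/350 ≈ 313.24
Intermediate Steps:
W(l, R) = -5/4 (W(l, R) = -5*1/4 = -5/4)
P(H, z) = 141/35 (P(H, z) = 4 + (1/7)/5 = 4 + (1/7)*(1/5) = 4 + 1/35 = 141/35)
t(U) = -564/(175*U) + U/6 (t(U) = U/6 + 141/(35*((-5*U/4))) = U*(1/6) + 141*(-4/(5*U))/35 = U/6 - 564/(175*U) = -564/(175*U) + U/6)
17*(19 + t(F(3, 1))) = 17*(19 + (-564/(175*(3*1)) + (3*1)/6)) = 17*(19 + (-564/175/3 + (1/6)*3)) = 17*(19 + (-564/175*1/3 + 1/2)) = 17*(19 + (-188/175 + 1/2)) = 17*(19 - 201/350) = 17*(6449/350) = 109633/350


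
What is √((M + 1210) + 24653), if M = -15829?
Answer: √10034 ≈ 100.17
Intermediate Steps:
√((M + 1210) + 24653) = √((-15829 + 1210) + 24653) = √(-14619 + 24653) = √10034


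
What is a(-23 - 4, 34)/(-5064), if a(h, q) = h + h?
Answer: 9/844 ≈ 0.010664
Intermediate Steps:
a(h, q) = 2*h
a(-23 - 4, 34)/(-5064) = (2*(-23 - 4))/(-5064) = (2*(-27))*(-1/5064) = -54*(-1/5064) = 9/844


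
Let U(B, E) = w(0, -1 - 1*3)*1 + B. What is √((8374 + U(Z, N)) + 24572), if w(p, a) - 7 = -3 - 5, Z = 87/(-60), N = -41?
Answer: √3294355/10 ≈ 181.50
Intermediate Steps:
Z = -29/20 (Z = 87*(-1/60) = -29/20 ≈ -1.4500)
w(p, a) = -1 (w(p, a) = 7 + (-3 - 5) = 7 - 8 = -1)
U(B, E) = -1 + B (U(B, E) = -1*1 + B = -1 + B)
√((8374 + U(Z, N)) + 24572) = √((8374 + (-1 - 29/20)) + 24572) = √((8374 - 49/20) + 24572) = √(167431/20 + 24572) = √(658871/20) = √3294355/10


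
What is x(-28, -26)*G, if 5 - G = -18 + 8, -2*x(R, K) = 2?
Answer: -15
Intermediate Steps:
x(R, K) = -1 (x(R, K) = -½*2 = -1)
G = 15 (G = 5 - (-18 + 8) = 5 - 1*(-10) = 5 + 10 = 15)
x(-28, -26)*G = -1*15 = -15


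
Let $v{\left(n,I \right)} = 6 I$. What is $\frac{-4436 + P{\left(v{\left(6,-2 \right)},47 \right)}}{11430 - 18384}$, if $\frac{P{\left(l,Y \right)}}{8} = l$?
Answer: $\frac{2266}{3477} \approx 0.65171$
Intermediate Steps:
$P{\left(l,Y \right)} = 8 l$
$\frac{-4436 + P{\left(v{\left(6,-2 \right)},47 \right)}}{11430 - 18384} = \frac{-4436 + 8 \cdot 6 \left(-2\right)}{11430 - 18384} = \frac{-4436 + 8 \left(-12\right)}{-6954} = \left(-4436 - 96\right) \left(- \frac{1}{6954}\right) = \left(-4532\right) \left(- \frac{1}{6954}\right) = \frac{2266}{3477}$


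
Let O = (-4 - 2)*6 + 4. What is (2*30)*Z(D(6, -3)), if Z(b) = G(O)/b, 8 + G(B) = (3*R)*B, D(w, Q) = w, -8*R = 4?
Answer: 400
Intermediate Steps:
R = -½ (R = -⅛*4 = -½ ≈ -0.50000)
O = -32 (O = -6*6 + 4 = -36 + 4 = -32)
G(B) = -8 - 3*B/2 (G(B) = -8 + (3*(-½))*B = -8 - 3*B/2)
Z(b) = 40/b (Z(b) = (-8 - 3/2*(-32))/b = (-8 + 48)/b = 40/b)
(2*30)*Z(D(6, -3)) = (2*30)*(40/6) = 60*(40*(⅙)) = 60*(20/3) = 400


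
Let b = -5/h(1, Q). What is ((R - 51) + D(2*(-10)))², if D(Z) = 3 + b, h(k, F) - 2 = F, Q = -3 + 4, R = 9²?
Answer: 8836/9 ≈ 981.78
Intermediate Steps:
R = 81
Q = 1
h(k, F) = 2 + F
b = -5/3 (b = -5/(2 + 1) = -5/3 ≈ -1.6667)
D(Z) = 4/3 (D(Z) = 3 - 5/3 = 4/3)
((R - 51) + D(2*(-10)))² = ((81 - 51) + 4/3)² = (30 + 4/3)² = (94/3)² = 8836/9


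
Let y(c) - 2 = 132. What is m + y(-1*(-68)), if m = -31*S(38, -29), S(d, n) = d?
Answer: -1044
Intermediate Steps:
y(c) = 134 (y(c) = 2 + 132 = 134)
m = -1178 (m = -31*38 = -1178)
m + y(-1*(-68)) = -1178 + 134 = -1044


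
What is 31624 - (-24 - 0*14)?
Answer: 31648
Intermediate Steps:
31624 - (-24 - 0*14) = 31624 - (-24 - 24*0) = 31624 - (-24 + 0) = 31624 - 1*(-24) = 31624 + 24 = 31648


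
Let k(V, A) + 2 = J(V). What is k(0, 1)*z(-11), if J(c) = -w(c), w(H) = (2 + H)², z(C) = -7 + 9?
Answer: -12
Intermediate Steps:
z(C) = 2
J(c) = -(2 + c)²
k(V, A) = -2 - (2 + V)²
k(0, 1)*z(-11) = (-2 - (2 + 0)²)*2 = (-2 - 1*2²)*2 = (-2 - 1*4)*2 = (-2 - 4)*2 = -6*2 = -12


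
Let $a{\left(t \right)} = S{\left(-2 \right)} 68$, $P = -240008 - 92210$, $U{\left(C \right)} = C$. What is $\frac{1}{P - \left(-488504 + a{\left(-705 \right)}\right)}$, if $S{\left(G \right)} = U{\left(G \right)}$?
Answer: $\frac{1}{156422} \approx 6.393 \cdot 10^{-6}$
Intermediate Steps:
$S{\left(G \right)} = G$
$P = -332218$ ($P = -240008 - 92210 = -332218$)
$a{\left(t \right)} = -136$ ($a{\left(t \right)} = \left(-2\right) 68 = -136$)
$\frac{1}{P - \left(-488504 + a{\left(-705 \right)}\right)} = \frac{1}{-332218 + \left(488504 - -136\right)} = \frac{1}{-332218 + \left(488504 + 136\right)} = \frac{1}{-332218 + 488640} = \frac{1}{156422}$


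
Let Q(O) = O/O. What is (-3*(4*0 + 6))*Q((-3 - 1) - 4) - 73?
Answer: -91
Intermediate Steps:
Q(O) = 1
(-3*(4*0 + 6))*Q((-3 - 1) - 4) - 73 = -3*(4*0 + 6)*1 - 73 = -3*(0 + 6)*1 - 73 = -3*6*1 - 73 = -18*1 - 73 = -18 - 73 = -91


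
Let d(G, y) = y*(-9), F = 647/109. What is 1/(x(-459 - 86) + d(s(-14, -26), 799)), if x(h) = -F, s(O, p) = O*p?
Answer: -109/784466 ≈ -0.00013895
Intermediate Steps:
F = 647/109 (F = 647*(1/109) = 647/109 ≈ 5.9358)
d(G, y) = -9*y
x(h) = -647/109 (x(h) = -1*647/109 = -647/109)
1/(x(-459 - 86) + d(s(-14, -26), 799)) = 1/(-647/109 - 9*799) = 1/(-647/109 - 7191) = 1/(-784466/109) = -109/784466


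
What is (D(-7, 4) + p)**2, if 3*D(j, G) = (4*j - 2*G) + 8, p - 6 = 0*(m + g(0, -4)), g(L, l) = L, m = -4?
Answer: 100/9 ≈ 11.111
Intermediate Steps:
p = 6 (p = 6 + 0*(-4 + 0) = 6 + 0*(-4) = 6 + 0 = 6)
D(j, G) = 8/3 - 2*G/3 + 4*j/3 (D(j, G) = ((4*j - 2*G) + 8)/3 = ((-2*G + 4*j) + 8)/3 = (8 - 2*G + 4*j)/3 = 8/3 - 2*G/3 + 4*j/3)
(D(-7, 4) + p)**2 = ((8/3 - 2/3*4 + (4/3)*(-7)) + 6)**2 = ((8/3 - 8/3 - 28/3) + 6)**2 = (-28/3 + 6)**2 = (-10/3)**2 = 100/9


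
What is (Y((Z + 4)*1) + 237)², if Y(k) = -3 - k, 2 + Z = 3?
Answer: 52441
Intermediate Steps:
Z = 1 (Z = -2 + 3 = 1)
(Y((Z + 4)*1) + 237)² = ((-3 - (1 + 4)) + 237)² = ((-3 - 5) + 237)² = (-8 + 237)² = 229² = 52441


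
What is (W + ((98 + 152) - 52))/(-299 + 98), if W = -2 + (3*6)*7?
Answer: -322/201 ≈ -1.6020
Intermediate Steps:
W = 124 (W = -2 + 18*7 = -2 + 126 = 124)
(W + ((98 + 152) - 52))/(-299 + 98) = (124 + ((98 + 152) - 52))/(-299 + 98) = (124 + (250 - 52))/(-201) = (124 + 198)*(-1/201) = 322*(-1/201) = -322/201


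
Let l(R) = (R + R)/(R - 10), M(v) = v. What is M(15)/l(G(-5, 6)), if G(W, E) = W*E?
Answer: 10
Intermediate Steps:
G(W, E) = E*W
l(R) = 2*R/(-10 + R) (l(R) = (2*R)/(-10 + R) = 2*R/(-10 + R))
M(15)/l(G(-5, 6)) = 15/((2*(6*(-5))/(-10 + 6*(-5)))) = 15/((2*(-30)/(-10 - 30))) = 15/((2*(-30)/(-40))) = 15/((2*(-30)*(-1/40))) = 15/(3/2) = 15*(2/3) = 10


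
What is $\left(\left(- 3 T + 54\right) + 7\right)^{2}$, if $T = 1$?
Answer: $3364$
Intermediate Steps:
$\left(\left(- 3 T + 54\right) + 7\right)^{2} = \left(\left(\left(-3\right) 1 + 54\right) + 7\right)^{2} = \left(\left(-3 + 54\right) + 7\right)^{2} = \left(51 + 7\right)^{2} = 58^{2} = 3364$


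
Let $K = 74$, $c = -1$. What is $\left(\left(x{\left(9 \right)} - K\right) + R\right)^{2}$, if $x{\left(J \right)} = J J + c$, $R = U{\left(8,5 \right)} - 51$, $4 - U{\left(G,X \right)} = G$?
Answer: $2401$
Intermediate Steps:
$U{\left(G,X \right)} = 4 - G$
$R = -55$ ($R = \left(4 - 8\right) - 51 = -4 - 51 = -55$)
$x{\left(J \right)} = -1 + J^{2}$ ($x{\left(J \right)} = J J - 1 = J^{2} - 1 = -1 + J^{2}$)
$\left(\left(x{\left(9 \right)} - K\right) + R\right)^{2} = \left(\left(\left(-1 + 9^{2}\right) - 74\right) - 55\right)^{2} = \left(\left(\left(-1 + 81\right) - 74\right) - 55\right)^{2} = \left(\left(80 - 74\right) - 55\right)^{2} = \left(6 - 55\right)^{2} = \left(-49\right)^{2} = 2401$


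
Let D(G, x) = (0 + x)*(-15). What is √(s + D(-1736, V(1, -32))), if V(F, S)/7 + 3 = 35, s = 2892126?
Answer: 93*√334 ≈ 1699.6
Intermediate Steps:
V(F, S) = 224 (V(F, S) = -21 + 7*35 = -21 + 245 = 224)
D(G, x) = -15*x (D(G, x) = x*(-15) = -15*x)
√(s + D(-1736, V(1, -32))) = √(2892126 - 15*224) = √(2892126 - 3360) = √2888766 = 93*√334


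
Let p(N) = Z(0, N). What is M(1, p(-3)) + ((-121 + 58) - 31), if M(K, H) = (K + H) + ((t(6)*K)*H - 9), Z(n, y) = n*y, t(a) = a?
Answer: -102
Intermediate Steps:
p(N) = 0 (p(N) = 0*N = 0)
M(K, H) = -9 + H + K + 6*H*K (M(K, H) = (K + H) + ((6*K)*H - 9) = (H + K) + (6*H*K - 9) = (H + K) + (-9 + 6*H*K) = -9 + H + K + 6*H*K)
M(1, p(-3)) + ((-121 + 58) - 31) = (-9 + 0 + 1 + 6*0*1) + ((-121 + 58) - 31) = (-9 + 0 + 1 + 0) + (-63 - 31) = -8 - 94 = -102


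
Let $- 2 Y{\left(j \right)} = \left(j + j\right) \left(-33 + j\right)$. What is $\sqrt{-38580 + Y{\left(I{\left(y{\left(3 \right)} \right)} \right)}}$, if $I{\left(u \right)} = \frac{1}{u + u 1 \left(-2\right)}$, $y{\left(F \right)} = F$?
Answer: $\frac{2 i \sqrt{86830}}{3} \approx 196.45 i$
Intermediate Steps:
$I{\left(u \right)} = - \frac{1}{u}$ ($I{\left(u \right)} = \frac{1}{u + u \left(-2\right)} = \frac{1}{u - 2 u} = \frac{1}{\left(-1\right) u} = - \frac{1}{u}$)
$Y{\left(j \right)} = - j \left(-33 + j\right)$ ($Y{\left(j \right)} = - \frac{\left(j + j\right) \left(-33 + j\right)}{2} = - \frac{2 j \left(-33 + j\right)}{2} = - j \left(-33 + j\right)$)
$\sqrt{-38580 + Y{\left(I{\left(y{\left(3 \right)} \right)} \right)}} = \sqrt{-38580 + - \frac{1}{3} \left(33 - - \frac{1}{3}\right)} = \sqrt{-38580 + \left(-1\right) \frac{1}{3} \left(33 - \left(-1\right) \frac{1}{3}\right)} = \sqrt{-38580 - \frac{33 - - \frac{1}{3}}{3}} = \sqrt{-38580 - \frac{33 + \frac{1}{3}}{3}} = \sqrt{-38580 - \frac{100}{9}} = \sqrt{- \frac{347320}{9}} = \frac{2 i \sqrt{86830}}{3}$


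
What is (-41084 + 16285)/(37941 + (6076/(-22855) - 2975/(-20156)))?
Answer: -1632005822660/2496864386907 ≈ -0.65362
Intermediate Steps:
(-41084 + 16285)/(37941 + (6076/(-22855) - 2975/(-20156))) = -24799/(37941 + (6076*(-1/22855) - 2975*(-1/20156))) = -24799/(37941 + (-868/3265 + 2975/20156)) = -24799/(37941 - 7782033/65809340) = -24799/2496864386907/65809340 = -24799*65809340/2496864386907 = -1632005822660/2496864386907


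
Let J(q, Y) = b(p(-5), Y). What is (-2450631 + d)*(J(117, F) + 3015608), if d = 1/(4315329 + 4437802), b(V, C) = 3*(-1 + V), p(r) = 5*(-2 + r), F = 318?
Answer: -64684568286702730000/8753131 ≈ -7.3899e+12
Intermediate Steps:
p(r) = -10 + 5*r
b(V, C) = -3 + 3*V
d = 1/8753131 ≈ 1.1424e-7
J(q, Y) = -108 (J(q, Y) = -3 + 3*(-10 + 5*(-5)) = -3 + 3*(-10 - 25) = -3 + 3*(-35) = -3 - 105 = -108)
(-2450631 + d)*(J(117, F) + 3015608) = (-2450631 + 1/8753131)*(-108 + 3015608) = -21450694175660/8753131*3015500 = -64684568286702730000/8753131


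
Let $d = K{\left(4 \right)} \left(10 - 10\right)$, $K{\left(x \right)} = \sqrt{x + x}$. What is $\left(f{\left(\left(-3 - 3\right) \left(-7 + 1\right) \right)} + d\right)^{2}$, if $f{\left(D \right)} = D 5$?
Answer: $32400$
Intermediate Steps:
$K{\left(x \right)} = \sqrt{2} \sqrt{x}$ ($K{\left(x \right)} = \sqrt{2 x} = \sqrt{2} \sqrt{x}$)
$f{\left(D \right)} = 5 D$
$d = 0$ ($d = \sqrt{2} \sqrt{4} \left(10 - 10\right) = \sqrt{2} \cdot 2 \cdot 0 = 2 \sqrt{2} \cdot 0 = 0$)
$\left(f{\left(\left(-3 - 3\right) \left(-7 + 1\right) \right)} + d\right)^{2} = \left(5 \left(-3 - 3\right) \left(-7 + 1\right) + 0\right)^{2} = \left(5 \left(\left(-6\right) \left(-6\right)\right) + 0\right)^{2} = \left(5 \cdot 36 + 0\right)^{2} = \left(180 + 0\right)^{2} = 180^{2} = 32400$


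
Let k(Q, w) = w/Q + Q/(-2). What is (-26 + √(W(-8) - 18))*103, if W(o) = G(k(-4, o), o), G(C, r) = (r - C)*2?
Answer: -2678 + 103*I*√42 ≈ -2678.0 + 667.52*I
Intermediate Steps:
k(Q, w) = -Q/2 + w/Q (k(Q, w) = w/Q + Q*(-½) = w/Q - Q/2 = -Q/2 + w/Q)
G(C, r) = -2*C + 2*r
W(o) = -4 + 5*o/2 (W(o) = -2*(-½*(-4) + o/(-4)) + 2*o = -2*(2 + o*(-¼)) + 2*o = -2*(2 - o/4) + 2*o = (-4 + o/2) + 2*o = -4 + 5*o/2)
(-26 + √(W(-8) - 18))*103 = (-26 + √((-4 + (5/2)*(-8)) - 18))*103 = (-26 + √((-4 - 20) - 18))*103 = (-26 + √(-24 - 18))*103 = (-26 + √(-42))*103 = (-26 + I*√42)*103 = -2678 + 103*I*√42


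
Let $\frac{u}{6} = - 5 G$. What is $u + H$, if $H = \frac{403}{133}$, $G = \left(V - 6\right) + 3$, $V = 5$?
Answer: $- \frac{7577}{133} \approx -56.97$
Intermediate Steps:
$G = 2$ ($G = \left(5 - 6\right) + 3 = -1 + 3 = 2$)
$u = -60$ ($u = 6 \left(\left(-5\right) 2\right) = 6 \left(-10\right) = -60$)
$H = \frac{403}{133}$ ($H = 403 \cdot \frac{1}{133} = \frac{403}{133} \approx 3.0301$)
$u + H = -60 + \frac{403}{133} = - \frac{7577}{133}$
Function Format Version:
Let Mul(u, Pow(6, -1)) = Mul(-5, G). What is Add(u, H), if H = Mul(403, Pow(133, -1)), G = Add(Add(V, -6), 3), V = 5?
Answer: Rational(-7577, 133) ≈ -56.970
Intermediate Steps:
G = 2 (G = Add(Add(5, -6), 3) = Add(-1, 3) = 2)
u = -60 (u = Mul(6, Mul(-5, 2)) = Mul(6, -10) = -60)
H = Rational(403, 133) (H = Mul(403, Rational(1, 133)) = Rational(403, 133) ≈ 3.0301)
Add(u, H) = Add(-60, Rational(403, 133)) = Rational(-7577, 133)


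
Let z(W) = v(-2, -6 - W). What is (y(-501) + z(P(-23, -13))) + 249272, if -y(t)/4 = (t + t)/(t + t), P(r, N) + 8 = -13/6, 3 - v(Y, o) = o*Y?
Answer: 747838/3 ≈ 2.4928e+5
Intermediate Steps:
v(Y, o) = 3 - Y*o (v(Y, o) = 3 - o*Y = 3 - Y*o)
P(r, N) = -61/6 (P(r, N) = -8 - 13/6 = -61/6)
y(t) = -4 (y(t) = -4*(t + t)/(t + t) = -4*2*t/(2*t) = -4*2*t*1/(2*t) = -4*1 = -4)
z(W) = -9 - 2*W (z(W) = 3 - 1*(-2)*(-6 - W) = 3 + (-12 - 2*W) = -9 - 2*W)
(y(-501) + z(P(-23, -13))) + 249272 = (-4 + (-9 - 2*(-61/6))) + 249272 = (-4 + (-9 + 61/3)) + 249272 = (-4 + 34/3) + 249272 = 22/3 + 249272 = 747838/3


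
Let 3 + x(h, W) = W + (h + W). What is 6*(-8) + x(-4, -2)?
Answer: -59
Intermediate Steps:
x(h, W) = -3 + h + 2*W (x(h, W) = -3 + (W + (h + W)) = -3 + (W + (W + h)) = -3 + (h + 2*W) = -3 + h + 2*W)
6*(-8) + x(-4, -2) = 6*(-8) + (-3 - 4 + 2*(-2)) = -48 + (-3 - 4 - 4) = -48 - 11 = -59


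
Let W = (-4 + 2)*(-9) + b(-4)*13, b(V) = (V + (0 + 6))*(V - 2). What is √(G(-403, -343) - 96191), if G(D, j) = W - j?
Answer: I*√95986 ≈ 309.82*I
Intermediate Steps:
b(V) = (-2 + V)*(6 + V) (b(V) = (V + 6)*(-2 + V) = (6 + V)*(-2 + V) = (-2 + V)*(6 + V))
W = -138 (W = (-4 + 2)*(-9) + (-12 + (-4)² + 4*(-4))*13 = -2*(-9) + (-12 + 16 - 16)*13 = 18 - 12*13 = 18 - 156 = -138)
G(D, j) = -138 - j
√(G(-403, -343) - 96191) = √((-138 - 1*(-343)) - 96191) = √((-138 + 343) - 96191) = √(205 - 96191) = √(-95986) = I*√95986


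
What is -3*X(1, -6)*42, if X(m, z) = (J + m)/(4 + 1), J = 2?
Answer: -378/5 ≈ -75.600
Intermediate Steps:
X(m, z) = ⅖ + m/5 (X(m, z) = (2 + m)/(4 + 1) = (2 + m)/5 = (2 + m)*(⅕) = ⅖ + m/5)
-3*X(1, -6)*42 = -3*(⅖ + (⅕)*1)*42 = -3*(⅖ + ⅕)*42 = -3*⅗*42 = -9/5*42 = -378/5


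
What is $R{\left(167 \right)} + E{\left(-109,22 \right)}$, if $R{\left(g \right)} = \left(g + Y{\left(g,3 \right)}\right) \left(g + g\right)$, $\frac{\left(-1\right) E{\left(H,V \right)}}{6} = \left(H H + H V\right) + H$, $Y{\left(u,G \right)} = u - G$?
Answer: $54310$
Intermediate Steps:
$E{\left(H,V \right)} = - 6 H - 6 H^{2} - 6 H V$ ($E{\left(H,V \right)} = - 6 \left(\left(H H + H V\right) + H\right) = - 6 \left(\left(H^{2} + H V\right) + H\right) = - 6 \left(H + H^{2} + H V\right) = - 6 H - 6 H^{2} - 6 H V$)
$R{\left(g \right)} = 2 g \left(-3 + 2 g\right)$ ($R{\left(g \right)} = \left(g + \left(g - 3\right)\right) \left(g + g\right) = \left(g + \left(g - 3\right)\right) 2 g = \left(g + \left(-3 + g\right)\right) 2 g = \left(-3 + 2 g\right) 2 g = 2 g \left(-3 + 2 g\right)$)
$R{\left(167 \right)} + E{\left(-109,22 \right)} = 2 \cdot 167 \left(-3 + 2 \cdot 167\right) - - 654 \left(1 - 109 + 22\right) = 2 \cdot 167 \left(-3 + 334\right) - \left(-654\right) \left(-86\right) = 2 \cdot 167 \cdot 331 - 56244 = 110554 - 56244 = 54310$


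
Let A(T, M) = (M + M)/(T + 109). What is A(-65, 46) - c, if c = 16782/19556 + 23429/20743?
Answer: 230400217/2231075594 ≈ 0.10327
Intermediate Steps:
c = 403143275/202825054 (c = 16782*(1/19556) + 23429*(1/20743) = 8391/9778 + 23429/20743 = 403143275/202825054 ≈ 1.9876)
A(T, M) = 2*M/(109 + T) (A(T, M) = (2*M)/(109 + T) = 2*M/(109 + T))
A(-65, 46) - c = 2*46/(109 - 65) - 1*403143275/202825054 = 2*46/44 - 403143275/202825054 = 2*46*(1/44) - 403143275/202825054 = 23/11 - 403143275/202825054 = 230400217/2231075594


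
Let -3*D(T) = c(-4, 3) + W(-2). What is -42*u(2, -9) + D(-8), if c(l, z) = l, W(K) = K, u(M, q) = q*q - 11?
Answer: -2938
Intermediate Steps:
u(M, q) = -11 + q² (u(M, q) = q² - 11 = -11 + q²)
D(T) = 2 (D(T) = -(-4 - 2)/3 = -⅓*(-6) = 2)
-42*u(2, -9) + D(-8) = -42*(-11 + (-9)²) + 2 = -42*(-11 + 81) + 2 = -42*70 + 2 = -2940 + 2 = -2938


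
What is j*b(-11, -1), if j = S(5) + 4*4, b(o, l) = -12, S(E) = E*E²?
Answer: -1692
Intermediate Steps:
S(E) = E³
j = 141 (j = 5³ + 4*4 = 125 + 16 = 141)
j*b(-11, -1) = 141*(-12) = -1692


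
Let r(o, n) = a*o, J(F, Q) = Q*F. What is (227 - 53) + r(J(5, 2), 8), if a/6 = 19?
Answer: 1314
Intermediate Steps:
J(F, Q) = F*Q
a = 114 (a = 6*19 = 114)
r(o, n) = 114*o
(227 - 53) + r(J(5, 2), 8) = (227 - 53) + 114*(5*2) = 174 + 114*10 = 174 + 1140 = 1314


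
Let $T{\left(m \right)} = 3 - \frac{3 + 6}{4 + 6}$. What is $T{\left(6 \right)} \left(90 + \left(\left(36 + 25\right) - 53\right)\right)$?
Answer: $\frac{1029}{5} \approx 205.8$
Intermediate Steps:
$T{\left(m \right)} = \frac{21}{10}$ ($T{\left(m \right)} = 3 - \frac{9}{10} = \frac{21}{10}$)
$T{\left(6 \right)} \left(90 + \left(\left(36 + 25\right) - 53\right)\right) = \frac{21 \left(90 + \left(\left(36 + 25\right) - 53\right)\right)}{10} = \frac{21 \left(90 + \left(61 - 53\right)\right)}{10} = \frac{21 \left(90 + 8\right)}{10} = \frac{21}{10} \cdot 98 = \frac{1029}{5}$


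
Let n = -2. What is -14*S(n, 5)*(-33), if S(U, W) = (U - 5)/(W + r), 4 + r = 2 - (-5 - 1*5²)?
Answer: -98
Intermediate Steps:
r = 28 (r = -4 + (2 - (-5 - 1*5²)) = -4 + (2 - (-5 - 1*25)) = -4 + (2 - (-5 - 25)) = -4 + (2 - 1*(-30)) = -4 + (2 + 30) = -4 + 32 = 28)
S(U, W) = (-5 + U)/(28 + W) (S(U, W) = (U - 5)/(W + 28) = (-5 + U)/(28 + W))
-14*S(n, 5)*(-33) = -14*(-5 - 2)/(28 + 5)*(-33) = -14*(-7)/33*(-33) = -14*(-7/33)*(-33) = (98/33)*(-33) = -98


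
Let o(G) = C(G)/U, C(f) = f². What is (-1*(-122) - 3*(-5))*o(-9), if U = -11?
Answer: -11097/11 ≈ -1008.8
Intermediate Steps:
o(G) = -G²/11 (o(G) = G²/(-11) = G²*(-1/11) = -G²/11)
(-1*(-122) - 3*(-5))*o(-9) = (-1*(-122) - 3*(-5))*(-1/11*(-9)²) = (122 + 15)*(-1/11*81) = 137*(-81/11) = -11097/11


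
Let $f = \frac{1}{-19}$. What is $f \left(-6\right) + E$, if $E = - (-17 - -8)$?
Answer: $\frac{177}{19} \approx 9.3158$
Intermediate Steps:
$E = 9$ ($E = - (-17 + 8) = \left(-1\right) \left(-9\right) = 9$)
$f = - \frac{1}{19} \approx -0.052632$
$f \left(-6\right) + E = \left(- \frac{1}{19}\right) \left(-6\right) + 9 = \frac{6}{19} + 9 = \frac{177}{19}$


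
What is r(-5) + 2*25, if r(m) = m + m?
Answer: 40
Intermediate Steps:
r(m) = 2*m
r(-5) + 2*25 = 2*(-5) + 2*25 = -10 + 50 = 40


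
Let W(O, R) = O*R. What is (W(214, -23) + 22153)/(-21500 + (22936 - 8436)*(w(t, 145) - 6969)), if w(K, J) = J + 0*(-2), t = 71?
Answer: -17231/98969500 ≈ -0.00017410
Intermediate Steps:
w(K, J) = J (w(K, J) = J + 0 = J)
(W(214, -23) + 22153)/(-21500 + (22936 - 8436)*(w(t, 145) - 6969)) = (214*(-23) + 22153)/(-21500 + (22936 - 8436)*(145 - 6969)) = (-4922 + 22153)/(-21500 + 14500*(-6824)) = 17231/(-21500 - 98948000) = 17231/(-98969500) = 17231*(-1/98969500) = -17231/98969500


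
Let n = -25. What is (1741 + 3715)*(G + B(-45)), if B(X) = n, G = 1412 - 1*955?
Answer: 2356992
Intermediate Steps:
G = 457 (G = 1412 - 955 = 457)
B(X) = -25
(1741 + 3715)*(G + B(-45)) = (1741 + 3715)*(457 - 25) = 5456*432 = 2356992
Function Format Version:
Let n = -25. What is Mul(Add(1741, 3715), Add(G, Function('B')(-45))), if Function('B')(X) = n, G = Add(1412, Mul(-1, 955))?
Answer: 2356992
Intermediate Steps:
G = 457 (G = Add(1412, -955) = 457)
Function('B')(X) = -25
Mul(Add(1741, 3715), Add(G, Function('B')(-45))) = Mul(Add(1741, 3715), Add(457, -25)) = Mul(5456, 432) = 2356992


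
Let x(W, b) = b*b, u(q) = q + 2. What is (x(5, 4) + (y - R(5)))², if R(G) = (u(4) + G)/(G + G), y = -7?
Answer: 6241/100 ≈ 62.410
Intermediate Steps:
u(q) = 2 + q
R(G) = (6 + G)/(2*G) (R(G) = ((2 + 4) + G)/(G + G) = (6 + G)/((2*G)) = (6 + G)*(1/(2*G)) = (6 + G)/(2*G))
x(W, b) = b²
(x(5, 4) + (y - R(5)))² = (4² + (-7 - (6 + 5)/(2*5)))² = (16 + (-7 - 11/(2*5)))² = (16 + (-7 - 1*11/10))² = (16 + (-7 - 11/10))² = (16 - 81/10)² = (79/10)² = 6241/100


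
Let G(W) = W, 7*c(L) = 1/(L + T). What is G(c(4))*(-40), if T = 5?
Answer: -40/63 ≈ -0.63492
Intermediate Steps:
c(L) = 1/(7*(5 + L)) (c(L) = 1/(7*(L + 5)) = 1/(7*(5 + L)))
G(c(4))*(-40) = (1/(7*(5 + 4)))*(-40) = ((⅐)/9)*(-40) = ((⅐)*(⅑))*(-40) = (1/63)*(-40) = -40/63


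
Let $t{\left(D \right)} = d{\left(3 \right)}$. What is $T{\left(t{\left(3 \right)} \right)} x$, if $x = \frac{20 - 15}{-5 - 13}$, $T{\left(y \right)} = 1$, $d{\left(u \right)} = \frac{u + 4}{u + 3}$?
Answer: $- \frac{5}{18} \approx -0.27778$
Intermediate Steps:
$d{\left(u \right)} = \frac{4 + u}{3 + u}$
$t{\left(D \right)} = \frac{7}{6}$ ($t{\left(D \right)} = \frac{4 + 3}{3 + 3} = \frac{1}{6} \cdot 7 = \frac{7}{6}$)
$x = - \frac{5}{18}$ ($x = \frac{5}{-18} = 5 \left(- \frac{1}{18}\right) = - \frac{5}{18} \approx -0.27778$)
$T{\left(t{\left(3 \right)} \right)} x = 1 \left(- \frac{5}{18}\right) = - \frac{5}{18}$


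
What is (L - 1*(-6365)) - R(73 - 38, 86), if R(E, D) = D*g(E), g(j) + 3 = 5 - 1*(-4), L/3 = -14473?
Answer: -37570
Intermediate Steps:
L = -43419 (L = 3*(-14473) = -43419)
g(j) = 6 (g(j) = -3 + (5 - 1*(-4)) = -3 + (5 + 4) = -3 + 9 = 6)
R(E, D) = 6*D (R(E, D) = D*6 = 6*D)
(L - 1*(-6365)) - R(73 - 38, 86) = (-43419 - 1*(-6365)) - 6*86 = (-43419 + 6365) - 1*516 = -37054 - 516 = -37570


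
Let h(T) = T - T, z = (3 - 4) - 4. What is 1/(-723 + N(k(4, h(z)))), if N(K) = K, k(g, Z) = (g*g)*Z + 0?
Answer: -1/723 ≈ -0.0013831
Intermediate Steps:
z = -5 (z = -1 - 4 = -5)
h(T) = 0
k(g, Z) = Z*g² (k(g, Z) = g²*Z + 0 = Z*g² + 0 = Z*g²)
1/(-723 + N(k(4, h(z)))) = 1/(-723 + 0*4²) = 1/(-723 + 0*16) = 1/(-723 + 0) = 1/(-723) = -1/723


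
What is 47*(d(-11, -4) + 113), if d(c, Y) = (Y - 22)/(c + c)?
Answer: 59032/11 ≈ 5366.5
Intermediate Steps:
d(c, Y) = (-22 + Y)/(2*c) (d(c, Y) = (-22 + Y)/((2*c)) = (-22 + Y)*(1/(2*c)) = (-22 + Y)/(2*c))
47*(d(-11, -4) + 113) = 47*((1/2)*(-22 - 4)/(-11) + 113) = 47*((1/2)*(-1/11)*(-26) + 113) = 47*(13/11 + 113) = 47*(1256/11) = 59032/11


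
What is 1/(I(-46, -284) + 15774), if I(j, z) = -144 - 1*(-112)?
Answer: 1/15742 ≈ 6.3524e-5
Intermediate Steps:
I(j, z) = -32 (I(j, z) = -144 + 112 = -32)
1/(I(-46, -284) + 15774) = 1/(-32 + 15774) = 1/15742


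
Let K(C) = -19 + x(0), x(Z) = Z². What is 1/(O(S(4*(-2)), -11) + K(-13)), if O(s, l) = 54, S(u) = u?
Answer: 1/35 ≈ 0.028571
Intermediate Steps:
K(C) = -19 (K(C) = -19 + 0² = -19 + 0 = -19)
1/(O(S(4*(-2)), -11) + K(-13)) = 1/(54 - 19) = 1/35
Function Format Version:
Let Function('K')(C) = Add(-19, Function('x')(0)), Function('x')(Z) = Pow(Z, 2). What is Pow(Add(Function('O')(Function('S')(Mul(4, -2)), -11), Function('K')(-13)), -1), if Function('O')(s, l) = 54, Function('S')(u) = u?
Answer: Rational(1, 35) ≈ 0.028571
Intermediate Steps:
Function('K')(C) = -19 (Function('K')(C) = Add(-19, Pow(0, 2)) = Add(-19, 0) = -19)
Pow(Add(Function('O')(Function('S')(Mul(4, -2)), -11), Function('K')(-13)), -1) = Pow(Add(54, -19), -1) = Pow(35, -1) = Rational(1, 35)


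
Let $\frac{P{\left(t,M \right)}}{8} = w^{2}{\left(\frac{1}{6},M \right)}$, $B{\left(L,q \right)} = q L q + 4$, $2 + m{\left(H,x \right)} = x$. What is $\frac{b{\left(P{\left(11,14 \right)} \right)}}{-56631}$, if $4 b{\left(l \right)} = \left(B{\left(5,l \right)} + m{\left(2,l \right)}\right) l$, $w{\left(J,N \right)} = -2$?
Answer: $- \frac{13744}{18877} \approx -0.72808$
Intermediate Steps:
$m{\left(H,x \right)} = -2 + x$
$B{\left(L,q \right)} = 4 + L q^{2}$ ($B{\left(L,q \right)} = L q q + 4 = L q^{2} + 4 = 4 + L q^{2}$)
$P{\left(t,M \right)} = 32$ ($P{\left(t,M \right)} = 8 \left(-2\right)^{2} = 8 \cdot 4 = 32$)
$b{\left(l \right)} = \frac{l \left(2 + l + 5 l^{2}\right)}{4}$ ($b{\left(l \right)} = \frac{\left(\left(4 + 5 l^{2}\right) + \left(-2 + l\right)\right) l}{4} = \frac{\left(2 + l + 5 l^{2}\right) l}{4} = \frac{l \left(2 + l + 5 l^{2}\right)}{4}$)
$\frac{b{\left(P{\left(11,14 \right)} \right)}}{-56631} = \frac{\frac{1}{4} \cdot 32 \left(2 + 32 + 5 \cdot 32^{2}\right)}{-56631} = \frac{1}{4} \cdot 32 \left(2 + 32 + 5 \cdot 1024\right) \left(- \frac{1}{56631}\right) = \frac{1}{4} \cdot 32 \left(2 + 32 + 5120\right) \left(- \frac{1}{56631}\right) = \frac{1}{4} \cdot 32 \cdot 5154 \left(- \frac{1}{56631}\right) = 41232 \left(- \frac{1}{56631}\right) = - \frac{13744}{18877}$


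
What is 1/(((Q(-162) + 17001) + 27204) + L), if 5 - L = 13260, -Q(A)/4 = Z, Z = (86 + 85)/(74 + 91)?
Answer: 55/1702022 ≈ 3.2315e-5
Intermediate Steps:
Z = 57/55 (Z = 171/165 = 171*(1/165) = 57/55 ≈ 1.0364)
Q(A) = -228/55 (Q(A) = -4*57/55 = -228/55)
L = -13255 (L = 5 - 1*13260 = 5 - 13260 = -13255)
1/(((Q(-162) + 17001) + 27204) + L) = 1/(((-228/55 + 17001) + 27204) - 13255) = 1/((934827/55 + 27204) - 13255) = 1/(2431047/55 - 13255) = 1/(1702022/55) = 55/1702022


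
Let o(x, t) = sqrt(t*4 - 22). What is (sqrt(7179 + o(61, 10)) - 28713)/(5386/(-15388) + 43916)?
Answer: -220917822/337887011 + 7694*sqrt(7179 + 3*sqrt(2))/337887011 ≈ -0.65189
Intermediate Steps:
o(x, t) = sqrt(-22 + 4*t) (o(x, t) = sqrt(4*t - 22) = sqrt(-22 + 4*t))
(sqrt(7179 + o(61, 10)) - 28713)/(5386/(-15388) + 43916) = (sqrt(7179 + sqrt(-22 + 4*10)) - 28713)/(5386/(-15388) + 43916) = (sqrt(7179 + sqrt(-22 + 40)) - 28713)/(5386*(-1/15388) + 43916) = (sqrt(7179 + sqrt(18)) - 28713)/(-2693/7694 + 43916) = (sqrt(7179 + 3*sqrt(2)) - 28713)/(337887011/7694) = (-28713 + sqrt(7179 + 3*sqrt(2)))*(7694/337887011) = -220917822/337887011 + 7694*sqrt(7179 + 3*sqrt(2))/337887011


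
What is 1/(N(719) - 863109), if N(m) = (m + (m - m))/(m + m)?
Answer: -2/1726217 ≈ -1.1586e-6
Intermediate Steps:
N(m) = ½ (N(m) = (m + 0)/((2*m)) = m*(1/(2*m)) = ½)
1/(N(719) - 863109) = 1/(½ - 863109) = 1/(-1726217/2) = -2/1726217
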